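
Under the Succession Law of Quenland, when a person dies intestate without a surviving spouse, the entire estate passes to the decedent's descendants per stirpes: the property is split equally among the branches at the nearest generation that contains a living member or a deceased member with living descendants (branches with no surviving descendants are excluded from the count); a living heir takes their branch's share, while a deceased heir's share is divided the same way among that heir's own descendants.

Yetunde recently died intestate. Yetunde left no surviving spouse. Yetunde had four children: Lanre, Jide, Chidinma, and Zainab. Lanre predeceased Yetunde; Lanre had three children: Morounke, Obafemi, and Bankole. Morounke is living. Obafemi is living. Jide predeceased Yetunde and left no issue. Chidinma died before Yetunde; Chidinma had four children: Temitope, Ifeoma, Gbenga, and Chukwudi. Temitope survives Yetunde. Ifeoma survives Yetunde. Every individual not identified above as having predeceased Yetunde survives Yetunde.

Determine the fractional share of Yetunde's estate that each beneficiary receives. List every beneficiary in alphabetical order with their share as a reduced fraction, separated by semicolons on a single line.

There is no surviving spouse, so the entire estate passes to Yetunde's descendants per stirpes.
Jide left no surviving issue, so that branch lapses and is disregarded.
The estate is divided into 3 equal shares of 1/3 among Lanre, Chidinma, Zainab.
Lanre predeceased; the 1/3 allotted to Lanre's branch passes to Lanre's issue by representation.
The 1/3 is divided into 3 equal shares of 1/9 among Morounke, Obafemi, Bankole.
Morounke is living and takes 1/9.
Obafemi is living and takes 1/9.
Bankole is living and takes 1/9.
Chidinma predeceased; the 1/3 allotted to Chidinma's branch passes to Chidinma's issue by representation.
The 1/3 is divided into 4 equal shares of 1/12 among Temitope, Ifeoma, Gbenga, Chukwudi.
Temitope is living and takes 1/12.
Ifeoma is living and takes 1/12.
Gbenga is living and takes 1/12.
Chukwudi is living and takes 1/12.
Zainab is living and takes 1/3.

Bankole 1/9; Chukwudi 1/12; Gbenga 1/12; Ifeoma 1/12; Morounke 1/9; Obafemi 1/9; Temitope 1/12; Zainab 1/3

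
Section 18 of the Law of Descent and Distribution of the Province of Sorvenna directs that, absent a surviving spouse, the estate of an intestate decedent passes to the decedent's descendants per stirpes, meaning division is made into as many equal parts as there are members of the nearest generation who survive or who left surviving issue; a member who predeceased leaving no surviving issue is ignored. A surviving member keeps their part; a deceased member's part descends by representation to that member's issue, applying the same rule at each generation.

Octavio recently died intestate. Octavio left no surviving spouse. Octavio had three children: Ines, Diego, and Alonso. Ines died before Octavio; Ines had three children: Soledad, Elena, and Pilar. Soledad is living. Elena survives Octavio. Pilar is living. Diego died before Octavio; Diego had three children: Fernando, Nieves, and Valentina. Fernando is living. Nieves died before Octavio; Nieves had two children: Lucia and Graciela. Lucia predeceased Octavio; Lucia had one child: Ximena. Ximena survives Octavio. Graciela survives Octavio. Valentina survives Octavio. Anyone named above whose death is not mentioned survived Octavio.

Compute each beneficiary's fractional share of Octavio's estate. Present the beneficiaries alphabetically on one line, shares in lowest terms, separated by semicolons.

Alonso 1/3; Elena 1/9; Fernando 1/9; Graciela 1/18; Pilar 1/9; Soledad 1/9; Valentina 1/9; Ximena 1/18

There is no surviving spouse, so the entire estate passes to Octavio's descendants per stirpes.
The estate is divided into 3 equal shares of 1/3 among Ines, Diego, Alonso.
Ines predeceased; the 1/3 allotted to Ines's branch passes to Ines's issue by representation.
The 1/3 is divided into 3 equal shares of 1/9 among Soledad, Elena, Pilar.
Soledad is living and takes 1/9.
Elena is living and takes 1/9.
Pilar is living and takes 1/9.
Diego predeceased; the 1/3 allotted to Diego's branch passes to Diego's issue by representation.
The 1/3 is divided into 3 equal shares of 1/9 among Fernando, Nieves, Valentina.
Fernando is living and takes 1/9.
Nieves predeceased; the 1/9 allotted to Nieves's branch passes to Nieves's issue by representation.
The 1/9 is divided into 2 equal shares of 1/18 among Lucia, Graciela.
Lucia predeceased; the 1/18 allotted to Lucia's branch passes to Lucia's issue by representation.
Ximena is the sole taker at this level and receives the full 1/18.
Graciela is living and takes 1/18.
Valentina is living and takes 1/9.
Alonso is living and takes 1/3.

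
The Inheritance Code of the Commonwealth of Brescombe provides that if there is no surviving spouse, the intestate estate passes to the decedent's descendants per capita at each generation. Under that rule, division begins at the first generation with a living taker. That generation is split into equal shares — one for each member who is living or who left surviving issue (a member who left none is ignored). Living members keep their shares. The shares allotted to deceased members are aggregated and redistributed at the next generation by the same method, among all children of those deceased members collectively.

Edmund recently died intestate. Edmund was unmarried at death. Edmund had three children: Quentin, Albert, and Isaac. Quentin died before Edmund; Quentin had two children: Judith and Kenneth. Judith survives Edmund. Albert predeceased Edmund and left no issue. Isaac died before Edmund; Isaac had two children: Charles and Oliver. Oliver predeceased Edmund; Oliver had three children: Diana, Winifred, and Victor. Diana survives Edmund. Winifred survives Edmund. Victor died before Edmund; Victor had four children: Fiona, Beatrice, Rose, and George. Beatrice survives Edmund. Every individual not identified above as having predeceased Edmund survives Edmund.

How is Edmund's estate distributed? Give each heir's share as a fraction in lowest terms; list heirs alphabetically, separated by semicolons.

Beatrice 1/48; Charles 1/4; Diana 1/12; Fiona 1/48; George 1/48; Judith 1/4; Kenneth 1/4; Rose 1/48; Winifred 1/12

There is no surviving spouse, so the entire estate passes to Edmund's descendants per capita at each generation.
No one at generation 1 (Quentin, Isaac) is living; moving to the next generation.
At generation 2 (Judith, Kenneth, Charles, Oliver) there are 4 shares of (1)/4 = 1/4 each.
Living: Judith, Kenneth, and Charles — each takes 1/4.
Deceased: Oliver. That 1/4 share is carried to generation 3.
At generation 3 (Diana, Winifred, Victor) there are 3 shares of (1/4)/3 = 1/12 each.
Living: Diana and Winifred — each takes 1/12.
Deceased: Victor. That 1/12 share is carried to generation 4.
At generation 4 (Fiona, Beatrice, Rose, George) there are 4 shares of (1/12)/4 = 1/48 each.
Living: Fiona, Beatrice, Rose, and George — each takes 1/48.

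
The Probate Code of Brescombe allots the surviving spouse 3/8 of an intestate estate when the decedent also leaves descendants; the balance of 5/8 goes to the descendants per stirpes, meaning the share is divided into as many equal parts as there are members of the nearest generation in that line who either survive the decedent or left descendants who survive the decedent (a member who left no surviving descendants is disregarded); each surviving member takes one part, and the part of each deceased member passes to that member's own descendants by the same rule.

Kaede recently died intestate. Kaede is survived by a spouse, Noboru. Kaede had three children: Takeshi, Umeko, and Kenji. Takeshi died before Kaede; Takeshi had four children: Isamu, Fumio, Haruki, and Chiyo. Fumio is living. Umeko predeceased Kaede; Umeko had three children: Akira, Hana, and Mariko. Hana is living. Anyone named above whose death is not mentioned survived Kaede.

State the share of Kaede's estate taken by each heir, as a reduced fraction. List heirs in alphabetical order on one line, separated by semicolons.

Noboru, as surviving spouse, takes 3/8.
The remaining 5/8 passes to Kaede's descendants per stirpes.
The 5/8 is divided into 3 equal shares of 5/24 among Takeshi, Umeko, Kenji.
Takeshi predeceased; the 5/24 allotted to Takeshi's branch passes to Takeshi's issue by representation.
The 5/24 is divided into 4 equal shares of 5/96 among Isamu, Fumio, Haruki, Chiyo.
Isamu is living and takes 5/96.
Fumio is living and takes 5/96.
Haruki is living and takes 5/96.
Chiyo is living and takes 5/96.
Umeko predeceased; the 5/24 allotted to Umeko's branch passes to Umeko's issue by representation.
The 5/24 is divided into 3 equal shares of 5/72 among Akira, Hana, Mariko.
Akira is living and takes 5/72.
Hana is living and takes 5/72.
Mariko is living and takes 5/72.
Kenji is living and takes 5/24.

Akira 5/72; Chiyo 5/96; Fumio 5/96; Hana 5/72; Haruki 5/96; Isamu 5/96; Kenji 5/24; Mariko 5/72; Noboru 3/8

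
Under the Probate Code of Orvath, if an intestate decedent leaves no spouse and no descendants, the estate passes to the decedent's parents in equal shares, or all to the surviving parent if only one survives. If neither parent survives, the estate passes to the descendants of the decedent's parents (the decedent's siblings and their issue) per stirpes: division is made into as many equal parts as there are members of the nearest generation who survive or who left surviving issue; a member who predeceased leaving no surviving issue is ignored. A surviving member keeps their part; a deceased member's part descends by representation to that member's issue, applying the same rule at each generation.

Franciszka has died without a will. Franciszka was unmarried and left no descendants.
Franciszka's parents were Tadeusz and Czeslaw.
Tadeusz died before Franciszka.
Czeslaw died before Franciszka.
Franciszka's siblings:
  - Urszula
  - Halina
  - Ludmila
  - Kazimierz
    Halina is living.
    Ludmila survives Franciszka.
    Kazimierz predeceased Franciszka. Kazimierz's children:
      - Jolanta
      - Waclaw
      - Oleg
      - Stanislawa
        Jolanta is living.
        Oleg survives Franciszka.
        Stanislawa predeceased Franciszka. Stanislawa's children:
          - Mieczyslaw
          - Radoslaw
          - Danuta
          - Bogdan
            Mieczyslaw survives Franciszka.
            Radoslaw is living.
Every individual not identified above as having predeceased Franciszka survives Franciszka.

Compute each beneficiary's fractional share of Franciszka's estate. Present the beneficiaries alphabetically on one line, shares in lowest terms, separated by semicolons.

Bogdan 1/64; Danuta 1/64; Halina 1/4; Jolanta 1/16; Ludmila 1/4; Mieczyslaw 1/64; Oleg 1/16; Radoslaw 1/64; Urszula 1/4; Waclaw 1/16

Neither parent survives and there are no descendants, so the estate passes to Franciszka's siblings and their issue per stirpes.
The estate is divided into 4 equal shares of 1/4 among Urszula, Halina, Ludmila, Kazimierz.
Urszula is living and takes 1/4.
Halina is living and takes 1/4.
Ludmila is living and takes 1/4.
Kazimierz predeceased; the 1/4 allotted to Kazimierz's branch passes to Kazimierz's issue by representation.
The 1/4 is divided into 4 equal shares of 1/16 among Jolanta, Waclaw, Oleg, Stanislawa.
Jolanta is living and takes 1/16.
Waclaw is living and takes 1/16.
Oleg is living and takes 1/16.
Stanislawa predeceased; the 1/16 allotted to Stanislawa's branch passes to Stanislawa's issue by representation.
The 1/16 is divided into 4 equal shares of 1/64 among Mieczyslaw, Radoslaw, Danuta, Bogdan.
Mieczyslaw is living and takes 1/64.
Radoslaw is living and takes 1/64.
Danuta is living and takes 1/64.
Bogdan is living and takes 1/64.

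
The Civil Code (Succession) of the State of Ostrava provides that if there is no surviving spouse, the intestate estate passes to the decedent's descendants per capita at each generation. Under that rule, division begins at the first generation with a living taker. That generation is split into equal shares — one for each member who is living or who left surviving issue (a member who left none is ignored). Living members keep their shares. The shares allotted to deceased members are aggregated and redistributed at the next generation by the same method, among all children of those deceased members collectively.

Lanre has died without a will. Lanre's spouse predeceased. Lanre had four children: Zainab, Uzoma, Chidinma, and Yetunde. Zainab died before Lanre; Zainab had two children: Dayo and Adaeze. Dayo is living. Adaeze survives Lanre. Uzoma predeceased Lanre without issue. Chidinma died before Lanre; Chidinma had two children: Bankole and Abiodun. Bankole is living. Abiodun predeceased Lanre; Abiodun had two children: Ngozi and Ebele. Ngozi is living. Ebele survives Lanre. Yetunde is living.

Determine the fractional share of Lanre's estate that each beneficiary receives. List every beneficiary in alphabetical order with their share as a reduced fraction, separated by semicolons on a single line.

Adaeze 1/6; Bankole 1/6; Dayo 1/6; Ebele 1/12; Ngozi 1/12; Yetunde 1/3

There is no surviving spouse, so the entire estate passes to Lanre's descendants per capita at each generation.
At generation 1 (Zainab, Chidinma, Yetunde) there are 3 shares of (1)/3 = 1/3 each.
Living: Yetunde — each takes 1/3.
Deceased: Zainab and Chidinma. Their combined 2/3 is pooled and carried to generation 2.
At generation 2 (Dayo, Adaeze, Bankole, Abiodun) there are 4 shares of (2/3)/4 = 1/6 each.
Living: Dayo, Adaeze, and Bankole — each takes 1/6.
Deceased: Abiodun. That 1/6 share is carried to generation 3.
At generation 3 (Ngozi, Ebele) there are 2 shares of (1/6)/2 = 1/12 each.
Living: Ngozi and Ebele — each takes 1/12.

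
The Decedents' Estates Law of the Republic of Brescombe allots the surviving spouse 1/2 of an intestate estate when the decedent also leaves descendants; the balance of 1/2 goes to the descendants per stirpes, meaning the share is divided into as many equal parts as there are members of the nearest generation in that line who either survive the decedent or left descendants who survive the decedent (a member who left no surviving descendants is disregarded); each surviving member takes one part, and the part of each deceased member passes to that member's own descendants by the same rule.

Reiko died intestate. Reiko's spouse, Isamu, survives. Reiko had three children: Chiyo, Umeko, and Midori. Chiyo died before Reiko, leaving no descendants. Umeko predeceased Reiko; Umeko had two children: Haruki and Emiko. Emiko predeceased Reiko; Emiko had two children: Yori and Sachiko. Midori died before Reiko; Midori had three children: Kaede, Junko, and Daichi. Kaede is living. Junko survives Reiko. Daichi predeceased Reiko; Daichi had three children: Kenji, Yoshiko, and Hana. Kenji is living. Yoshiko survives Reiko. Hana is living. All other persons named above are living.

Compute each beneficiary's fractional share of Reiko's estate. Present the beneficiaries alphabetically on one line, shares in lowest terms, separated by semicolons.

Isamu, as surviving spouse, takes 1/2.
The remaining 1/2 passes to Reiko's descendants per stirpes.
Chiyo left no surviving issue, so that branch lapses and is disregarded.
The 1/2 is divided into 2 equal shares of 1/4 among Umeko, Midori.
Umeko predeceased; the 1/4 allotted to Umeko's branch passes to Umeko's issue by representation.
The 1/4 is divided into 2 equal shares of 1/8 among Haruki, Emiko.
Haruki is living and takes 1/8.
Emiko predeceased; the 1/8 allotted to Emiko's branch passes to Emiko's issue by representation.
The 1/8 is divided into 2 equal shares of 1/16 among Yori, Sachiko.
Yori is living and takes 1/16.
Sachiko is living and takes 1/16.
Midori predeceased; the 1/4 allotted to Midori's branch passes to Midori's issue by representation.
The 1/4 is divided into 3 equal shares of 1/12 among Kaede, Junko, Daichi.
Kaede is living and takes 1/12.
Junko is living and takes 1/12.
Daichi predeceased; the 1/12 allotted to Daichi's branch passes to Daichi's issue by representation.
The 1/12 is divided into 3 equal shares of 1/36 among Kenji, Yoshiko, Hana.
Kenji is living and takes 1/36.
Yoshiko is living and takes 1/36.
Hana is living and takes 1/36.

Hana 1/36; Haruki 1/8; Isamu 1/2; Junko 1/12; Kaede 1/12; Kenji 1/36; Sachiko 1/16; Yori 1/16; Yoshiko 1/36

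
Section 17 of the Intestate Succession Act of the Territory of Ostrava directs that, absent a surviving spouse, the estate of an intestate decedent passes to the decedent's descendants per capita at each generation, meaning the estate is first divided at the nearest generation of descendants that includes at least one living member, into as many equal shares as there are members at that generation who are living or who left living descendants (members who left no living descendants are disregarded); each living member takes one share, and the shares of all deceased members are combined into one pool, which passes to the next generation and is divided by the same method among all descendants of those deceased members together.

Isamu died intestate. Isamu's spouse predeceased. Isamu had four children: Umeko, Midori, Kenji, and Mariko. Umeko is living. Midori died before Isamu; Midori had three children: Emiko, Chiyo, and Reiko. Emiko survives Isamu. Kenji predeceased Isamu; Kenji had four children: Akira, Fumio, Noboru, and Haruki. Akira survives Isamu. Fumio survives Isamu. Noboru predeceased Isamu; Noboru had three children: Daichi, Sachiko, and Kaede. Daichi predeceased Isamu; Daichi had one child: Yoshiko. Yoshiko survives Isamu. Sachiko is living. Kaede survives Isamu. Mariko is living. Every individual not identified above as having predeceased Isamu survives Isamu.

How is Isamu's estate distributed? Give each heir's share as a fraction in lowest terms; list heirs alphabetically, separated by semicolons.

There is no surviving spouse, so the entire estate passes to Isamu's descendants per capita at each generation.
At generation 1 (Umeko, Midori, Kenji, Mariko) there are 4 shares of (1)/4 = 1/4 each.
Living: Umeko and Mariko — each takes 1/4.
Deceased: Midori and Kenji. Their combined 1/2 is pooled and carried to generation 2.
At generation 2 (Emiko, Chiyo, Reiko, Akira, Fumio, Noboru, Haruki) there are 7 shares of (1/2)/7 = 1/14 each.
Living: Emiko, Chiyo, Reiko, Akira, Fumio, and Haruki — each takes 1/14.
Deceased: Noboru. That 1/14 share is carried to generation 3.
At generation 3 (Daichi, Sachiko, Kaede) there are 3 shares of (1/14)/3 = 1/42 each.
Living: Sachiko and Kaede — each takes 1/42.
Deceased: Daichi. That 1/42 share is carried to generation 4.
At generation 4 (Yoshiko) there are 1 shares of (1/42)/1 = 1/42 each.
Living: Yoshiko — each takes 1/42.

Akira 1/14; Chiyo 1/14; Emiko 1/14; Fumio 1/14; Haruki 1/14; Kaede 1/42; Mariko 1/4; Reiko 1/14; Sachiko 1/42; Umeko 1/4; Yoshiko 1/42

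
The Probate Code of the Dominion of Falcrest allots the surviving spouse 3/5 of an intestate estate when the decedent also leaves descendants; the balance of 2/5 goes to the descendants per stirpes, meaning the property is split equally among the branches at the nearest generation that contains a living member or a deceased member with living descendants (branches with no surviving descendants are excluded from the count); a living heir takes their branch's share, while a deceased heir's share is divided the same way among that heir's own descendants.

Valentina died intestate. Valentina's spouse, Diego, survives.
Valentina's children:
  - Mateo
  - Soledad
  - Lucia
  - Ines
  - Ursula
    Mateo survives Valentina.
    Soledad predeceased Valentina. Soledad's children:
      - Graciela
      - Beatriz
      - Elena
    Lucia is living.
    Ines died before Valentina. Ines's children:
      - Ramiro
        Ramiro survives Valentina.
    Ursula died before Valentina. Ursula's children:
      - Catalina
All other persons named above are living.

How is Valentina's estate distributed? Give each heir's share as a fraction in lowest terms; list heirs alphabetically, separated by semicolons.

Beatriz 2/75; Catalina 2/25; Diego 3/5; Elena 2/75; Graciela 2/75; Lucia 2/25; Mateo 2/25; Ramiro 2/25

Diego, as surviving spouse, takes 3/5.
The remaining 2/5 passes to Valentina's descendants per stirpes.
The 2/5 is divided into 5 equal shares of 2/25 among Mateo, Soledad, Lucia, Ines, Ursula.
Mateo is living and takes 2/25.
Soledad predeceased; the 2/25 allotted to Soledad's branch passes to Soledad's issue by representation.
The 2/25 is divided into 3 equal shares of 2/75 among Graciela, Beatriz, Elena.
Graciela is living and takes 2/75.
Beatriz is living and takes 2/75.
Elena is living and takes 2/75.
Lucia is living and takes 2/25.
Ines predeceased; the 2/25 allotted to Ines's branch passes to Ines's issue by representation.
Ramiro is the sole taker at this level and receives the full 2/25.
Ursula predeceased; the 2/25 allotted to Ursula's branch passes to Ursula's issue by representation.
Catalina is the sole taker at this level and receives the full 2/25.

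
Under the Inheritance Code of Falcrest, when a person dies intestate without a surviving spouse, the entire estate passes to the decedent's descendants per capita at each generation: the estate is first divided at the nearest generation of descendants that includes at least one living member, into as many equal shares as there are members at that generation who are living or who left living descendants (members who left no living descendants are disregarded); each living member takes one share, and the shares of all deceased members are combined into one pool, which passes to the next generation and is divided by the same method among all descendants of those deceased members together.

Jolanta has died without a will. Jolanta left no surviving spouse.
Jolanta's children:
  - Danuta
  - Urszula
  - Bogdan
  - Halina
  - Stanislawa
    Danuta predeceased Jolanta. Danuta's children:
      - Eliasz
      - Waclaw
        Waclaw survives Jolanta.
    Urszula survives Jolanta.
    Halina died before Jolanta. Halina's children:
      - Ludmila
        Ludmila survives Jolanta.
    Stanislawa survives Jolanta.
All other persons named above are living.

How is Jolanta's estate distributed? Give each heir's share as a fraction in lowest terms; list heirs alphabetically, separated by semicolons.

Bogdan 1/5; Eliasz 2/15; Ludmila 2/15; Stanislawa 1/5; Urszula 1/5; Waclaw 2/15

There is no surviving spouse, so the entire estate passes to Jolanta's descendants per capita at each generation.
At generation 1 (Danuta, Urszula, Bogdan, Halina, Stanislawa) there are 5 shares of (1)/5 = 1/5 each.
Living: Urszula, Bogdan, and Stanislawa — each takes 1/5.
Deceased: Danuta and Halina. Their combined 2/5 is pooled and carried to generation 2.
At generation 2 (Eliasz, Waclaw, Ludmila) there are 3 shares of (2/5)/3 = 2/15 each.
Living: Eliasz, Waclaw, and Ludmila — each takes 2/15.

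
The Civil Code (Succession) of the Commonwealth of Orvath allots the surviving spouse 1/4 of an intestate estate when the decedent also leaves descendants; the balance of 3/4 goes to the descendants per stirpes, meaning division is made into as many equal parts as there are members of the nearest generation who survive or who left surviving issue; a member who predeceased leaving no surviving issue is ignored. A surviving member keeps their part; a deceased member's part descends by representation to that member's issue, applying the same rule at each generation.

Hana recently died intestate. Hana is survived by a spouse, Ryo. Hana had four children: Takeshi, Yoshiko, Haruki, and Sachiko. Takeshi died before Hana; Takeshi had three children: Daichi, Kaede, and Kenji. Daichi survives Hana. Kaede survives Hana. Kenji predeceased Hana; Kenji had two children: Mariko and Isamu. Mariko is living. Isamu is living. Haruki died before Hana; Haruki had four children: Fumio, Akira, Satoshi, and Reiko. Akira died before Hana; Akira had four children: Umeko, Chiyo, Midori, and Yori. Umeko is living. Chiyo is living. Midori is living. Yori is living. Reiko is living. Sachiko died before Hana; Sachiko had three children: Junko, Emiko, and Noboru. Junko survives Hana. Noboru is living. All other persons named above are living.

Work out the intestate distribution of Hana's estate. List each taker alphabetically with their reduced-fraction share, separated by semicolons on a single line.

Ryo, as surviving spouse, takes 1/4.
The remaining 3/4 passes to Hana's descendants per stirpes.
The 3/4 is divided into 4 equal shares of 3/16 among Takeshi, Yoshiko, Haruki, Sachiko.
Takeshi predeceased; the 3/16 allotted to Takeshi's branch passes to Takeshi's issue by representation.
The 3/16 is divided into 3 equal shares of 1/16 among Daichi, Kaede, Kenji.
Daichi is living and takes 1/16.
Kaede is living and takes 1/16.
Kenji predeceased; the 1/16 allotted to Kenji's branch passes to Kenji's issue by representation.
The 1/16 is divided into 2 equal shares of 1/32 among Mariko, Isamu.
Mariko is living and takes 1/32.
Isamu is living and takes 1/32.
Yoshiko is living and takes 3/16.
Haruki predeceased; the 3/16 allotted to Haruki's branch passes to Haruki's issue by representation.
The 3/16 is divided into 4 equal shares of 3/64 among Fumio, Akira, Satoshi, Reiko.
Fumio is living and takes 3/64.
Akira predeceased; the 3/64 allotted to Akira's branch passes to Akira's issue by representation.
The 3/64 is divided into 4 equal shares of 3/256 among Umeko, Chiyo, Midori, Yori.
Umeko is living and takes 3/256.
Chiyo is living and takes 3/256.
Midori is living and takes 3/256.
Yori is living and takes 3/256.
Satoshi is living and takes 3/64.
Reiko is living and takes 3/64.
Sachiko predeceased; the 3/16 allotted to Sachiko's branch passes to Sachiko's issue by representation.
The 3/16 is divided into 3 equal shares of 1/16 among Junko, Emiko, Noboru.
Junko is living and takes 1/16.
Emiko is living and takes 1/16.
Noboru is living and takes 1/16.

Chiyo 3/256; Daichi 1/16; Emiko 1/16; Fumio 3/64; Isamu 1/32; Junko 1/16; Kaede 1/16; Mariko 1/32; Midori 3/256; Noboru 1/16; Reiko 3/64; Ryo 1/4; Satoshi 3/64; Umeko 3/256; Yori 3/256; Yoshiko 3/16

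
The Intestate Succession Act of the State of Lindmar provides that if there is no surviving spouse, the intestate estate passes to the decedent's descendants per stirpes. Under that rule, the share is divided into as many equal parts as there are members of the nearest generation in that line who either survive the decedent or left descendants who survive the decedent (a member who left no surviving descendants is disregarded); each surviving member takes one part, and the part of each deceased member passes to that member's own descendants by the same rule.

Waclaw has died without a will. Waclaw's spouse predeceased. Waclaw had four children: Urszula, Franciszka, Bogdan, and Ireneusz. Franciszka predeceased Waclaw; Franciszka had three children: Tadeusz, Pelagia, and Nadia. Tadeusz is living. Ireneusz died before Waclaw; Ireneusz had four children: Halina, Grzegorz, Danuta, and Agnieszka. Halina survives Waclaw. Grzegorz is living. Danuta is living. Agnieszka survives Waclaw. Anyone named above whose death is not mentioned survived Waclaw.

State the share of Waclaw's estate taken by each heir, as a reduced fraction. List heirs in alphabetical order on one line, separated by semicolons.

There is no surviving spouse, so the entire estate passes to Waclaw's descendants per stirpes.
The estate is divided into 4 equal shares of 1/4 among Urszula, Franciszka, Bogdan, Ireneusz.
Urszula is living and takes 1/4.
Franciszka predeceased; the 1/4 allotted to Franciszka's branch passes to Franciszka's issue by representation.
The 1/4 is divided into 3 equal shares of 1/12 among Tadeusz, Pelagia, Nadia.
Tadeusz is living and takes 1/12.
Pelagia is living and takes 1/12.
Nadia is living and takes 1/12.
Bogdan is living and takes 1/4.
Ireneusz predeceased; the 1/4 allotted to Ireneusz's branch passes to Ireneusz's issue by representation.
The 1/4 is divided into 4 equal shares of 1/16 among Halina, Grzegorz, Danuta, Agnieszka.
Halina is living and takes 1/16.
Grzegorz is living and takes 1/16.
Danuta is living and takes 1/16.
Agnieszka is living and takes 1/16.

Agnieszka 1/16; Bogdan 1/4; Danuta 1/16; Grzegorz 1/16; Halina 1/16; Nadia 1/12; Pelagia 1/12; Tadeusz 1/12; Urszula 1/4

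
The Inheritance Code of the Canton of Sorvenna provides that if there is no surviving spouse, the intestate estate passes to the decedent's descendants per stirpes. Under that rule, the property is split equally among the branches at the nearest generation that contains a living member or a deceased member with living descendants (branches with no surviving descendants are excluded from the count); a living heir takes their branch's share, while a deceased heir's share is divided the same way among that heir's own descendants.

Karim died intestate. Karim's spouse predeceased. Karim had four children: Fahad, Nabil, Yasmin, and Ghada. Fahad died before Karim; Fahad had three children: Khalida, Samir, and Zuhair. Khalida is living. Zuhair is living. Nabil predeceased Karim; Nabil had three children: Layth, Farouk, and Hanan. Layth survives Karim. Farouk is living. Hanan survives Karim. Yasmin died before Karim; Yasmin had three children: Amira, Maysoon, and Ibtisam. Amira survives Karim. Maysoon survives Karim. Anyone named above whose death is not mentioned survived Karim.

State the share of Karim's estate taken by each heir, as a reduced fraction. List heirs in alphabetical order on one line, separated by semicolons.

There is no surviving spouse, so the entire estate passes to Karim's descendants per stirpes.
The estate is divided into 4 equal shares of 1/4 among Fahad, Nabil, Yasmin, Ghada.
Fahad predeceased; the 1/4 allotted to Fahad's branch passes to Fahad's issue by representation.
The 1/4 is divided into 3 equal shares of 1/12 among Khalida, Samir, Zuhair.
Khalida is living and takes 1/12.
Samir is living and takes 1/12.
Zuhair is living and takes 1/12.
Nabil predeceased; the 1/4 allotted to Nabil's branch passes to Nabil's issue by representation.
The 1/4 is divided into 3 equal shares of 1/12 among Layth, Farouk, Hanan.
Layth is living and takes 1/12.
Farouk is living and takes 1/12.
Hanan is living and takes 1/12.
Yasmin predeceased; the 1/4 allotted to Yasmin's branch passes to Yasmin's issue by representation.
The 1/4 is divided into 3 equal shares of 1/12 among Amira, Maysoon, Ibtisam.
Amira is living and takes 1/12.
Maysoon is living and takes 1/12.
Ibtisam is living and takes 1/12.
Ghada is living and takes 1/4.

Amira 1/12; Farouk 1/12; Ghada 1/4; Hanan 1/12; Ibtisam 1/12; Khalida 1/12; Layth 1/12; Maysoon 1/12; Samir 1/12; Zuhair 1/12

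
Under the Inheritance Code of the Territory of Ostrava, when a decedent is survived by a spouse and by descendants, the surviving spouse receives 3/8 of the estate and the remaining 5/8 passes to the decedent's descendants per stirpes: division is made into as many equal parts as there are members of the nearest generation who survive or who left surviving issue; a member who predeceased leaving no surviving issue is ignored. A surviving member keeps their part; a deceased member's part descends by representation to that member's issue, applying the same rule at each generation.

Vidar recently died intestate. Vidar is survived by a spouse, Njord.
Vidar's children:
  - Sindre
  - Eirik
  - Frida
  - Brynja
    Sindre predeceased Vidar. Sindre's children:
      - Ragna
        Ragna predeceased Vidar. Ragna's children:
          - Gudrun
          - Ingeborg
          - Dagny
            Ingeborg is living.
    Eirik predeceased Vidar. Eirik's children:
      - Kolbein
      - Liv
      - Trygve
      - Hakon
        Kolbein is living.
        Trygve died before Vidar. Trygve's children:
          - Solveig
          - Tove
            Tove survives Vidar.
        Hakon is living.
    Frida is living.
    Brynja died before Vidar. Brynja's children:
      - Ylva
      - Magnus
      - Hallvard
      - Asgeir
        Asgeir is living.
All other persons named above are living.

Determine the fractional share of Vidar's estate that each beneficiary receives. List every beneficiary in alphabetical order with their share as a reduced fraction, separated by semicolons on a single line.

Asgeir 5/128; Dagny 5/96; Frida 5/32; Gudrun 5/96; Hakon 5/128; Hallvard 5/128; Ingeborg 5/96; Kolbein 5/128; Liv 5/128; Magnus 5/128; Njord 3/8; Solveig 5/256; Tove 5/256; Ylva 5/128

Njord, as surviving spouse, takes 3/8.
The remaining 5/8 passes to Vidar's descendants per stirpes.
The 5/8 is divided into 4 equal shares of 5/32 among Sindre, Eirik, Frida, Brynja.
Sindre predeceased; the 5/32 allotted to Sindre's branch passes to Sindre's issue by representation.
Ragna's line is the sole branch at this level, so the full 5/32 passes to Ragna's issue by representation.
The 5/32 is divided into 3 equal shares of 5/96 among Gudrun, Ingeborg, Dagny.
Gudrun is living and takes 5/96.
Ingeborg is living and takes 5/96.
Dagny is living and takes 5/96.
Eirik predeceased; the 5/32 allotted to Eirik's branch passes to Eirik's issue by representation.
The 5/32 is divided into 4 equal shares of 5/128 among Kolbein, Liv, Trygve, Hakon.
Kolbein is living and takes 5/128.
Liv is living and takes 5/128.
Trygve predeceased; the 5/128 allotted to Trygve's branch passes to Trygve's issue by representation.
The 5/128 is divided into 2 equal shares of 5/256 among Solveig, Tove.
Solveig is living and takes 5/256.
Tove is living and takes 5/256.
Hakon is living and takes 5/128.
Frida is living and takes 5/32.
Brynja predeceased; the 5/32 allotted to Brynja's branch passes to Brynja's issue by representation.
The 5/32 is divided into 4 equal shares of 5/128 among Ylva, Magnus, Hallvard, Asgeir.
Ylva is living and takes 5/128.
Magnus is living and takes 5/128.
Hallvard is living and takes 5/128.
Asgeir is living and takes 5/128.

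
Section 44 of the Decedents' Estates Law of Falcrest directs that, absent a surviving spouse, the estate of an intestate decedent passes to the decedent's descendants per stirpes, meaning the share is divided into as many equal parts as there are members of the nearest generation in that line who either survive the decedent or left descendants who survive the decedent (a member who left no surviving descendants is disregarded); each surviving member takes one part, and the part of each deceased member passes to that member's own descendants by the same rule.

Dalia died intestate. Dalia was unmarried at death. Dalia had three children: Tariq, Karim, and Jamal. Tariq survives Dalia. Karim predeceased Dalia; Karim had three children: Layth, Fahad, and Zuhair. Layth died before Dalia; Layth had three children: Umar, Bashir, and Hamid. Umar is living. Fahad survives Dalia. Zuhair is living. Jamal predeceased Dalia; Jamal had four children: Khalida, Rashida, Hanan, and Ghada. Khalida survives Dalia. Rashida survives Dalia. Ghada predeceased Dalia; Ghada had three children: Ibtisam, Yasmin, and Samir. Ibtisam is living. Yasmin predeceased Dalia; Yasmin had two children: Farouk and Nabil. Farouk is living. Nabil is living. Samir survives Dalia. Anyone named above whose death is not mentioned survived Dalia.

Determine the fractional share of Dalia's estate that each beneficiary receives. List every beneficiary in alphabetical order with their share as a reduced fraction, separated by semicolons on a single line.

Bashir 1/27; Fahad 1/9; Farouk 1/72; Hamid 1/27; Hanan 1/12; Ibtisam 1/36; Khalida 1/12; Nabil 1/72; Rashida 1/12; Samir 1/36; Tariq 1/3; Umar 1/27; Zuhair 1/9

There is no surviving spouse, so the entire estate passes to Dalia's descendants per stirpes.
The estate is divided into 3 equal shares of 1/3 among Tariq, Karim, Jamal.
Tariq is living and takes 1/3.
Karim predeceased; the 1/3 allotted to Karim's branch passes to Karim's issue by representation.
The 1/3 is divided into 3 equal shares of 1/9 among Layth, Fahad, Zuhair.
Layth predeceased; the 1/9 allotted to Layth's branch passes to Layth's issue by representation.
The 1/9 is divided into 3 equal shares of 1/27 among Umar, Bashir, Hamid.
Umar is living and takes 1/27.
Bashir is living and takes 1/27.
Hamid is living and takes 1/27.
Fahad is living and takes 1/9.
Zuhair is living and takes 1/9.
Jamal predeceased; the 1/3 allotted to Jamal's branch passes to Jamal's issue by representation.
The 1/3 is divided into 4 equal shares of 1/12 among Khalida, Rashida, Hanan, Ghada.
Khalida is living and takes 1/12.
Rashida is living and takes 1/12.
Hanan is living and takes 1/12.
Ghada predeceased; the 1/12 allotted to Ghada's branch passes to Ghada's issue by representation.
The 1/12 is divided into 3 equal shares of 1/36 among Ibtisam, Yasmin, Samir.
Ibtisam is living and takes 1/36.
Yasmin predeceased; the 1/36 allotted to Yasmin's branch passes to Yasmin's issue by representation.
The 1/36 is divided into 2 equal shares of 1/72 among Farouk, Nabil.
Farouk is living and takes 1/72.
Nabil is living and takes 1/72.
Samir is living and takes 1/36.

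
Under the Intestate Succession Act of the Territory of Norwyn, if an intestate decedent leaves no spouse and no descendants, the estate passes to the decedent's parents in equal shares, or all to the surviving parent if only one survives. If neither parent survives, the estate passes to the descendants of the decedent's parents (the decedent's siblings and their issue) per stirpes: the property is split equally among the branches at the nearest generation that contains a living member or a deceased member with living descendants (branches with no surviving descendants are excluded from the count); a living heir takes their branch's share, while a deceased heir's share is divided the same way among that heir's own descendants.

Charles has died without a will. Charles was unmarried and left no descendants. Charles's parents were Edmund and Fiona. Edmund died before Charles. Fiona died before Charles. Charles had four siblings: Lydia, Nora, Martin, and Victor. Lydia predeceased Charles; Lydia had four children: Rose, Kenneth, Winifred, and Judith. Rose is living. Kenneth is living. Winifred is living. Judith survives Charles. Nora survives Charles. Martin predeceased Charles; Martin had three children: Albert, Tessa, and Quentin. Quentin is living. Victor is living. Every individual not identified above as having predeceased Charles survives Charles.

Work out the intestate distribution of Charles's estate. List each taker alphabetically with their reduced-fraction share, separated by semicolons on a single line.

Albert 1/12; Judith 1/16; Kenneth 1/16; Nora 1/4; Quentin 1/12; Rose 1/16; Tessa 1/12; Victor 1/4; Winifred 1/16

Neither parent survives and there are no descendants, so the estate passes to Charles's siblings and their issue per stirpes.
The estate is divided into 4 equal shares of 1/4 among Lydia, Nora, Martin, Victor.
Lydia predeceased; the 1/4 allotted to Lydia's branch passes to Lydia's issue by representation.
The 1/4 is divided into 4 equal shares of 1/16 among Rose, Kenneth, Winifred, Judith.
Rose is living and takes 1/16.
Kenneth is living and takes 1/16.
Winifred is living and takes 1/16.
Judith is living and takes 1/16.
Nora is living and takes 1/4.
Martin predeceased; the 1/4 allotted to Martin's branch passes to Martin's issue by representation.
The 1/4 is divided into 3 equal shares of 1/12 among Albert, Tessa, Quentin.
Albert is living and takes 1/12.
Tessa is living and takes 1/12.
Quentin is living and takes 1/12.
Victor is living and takes 1/4.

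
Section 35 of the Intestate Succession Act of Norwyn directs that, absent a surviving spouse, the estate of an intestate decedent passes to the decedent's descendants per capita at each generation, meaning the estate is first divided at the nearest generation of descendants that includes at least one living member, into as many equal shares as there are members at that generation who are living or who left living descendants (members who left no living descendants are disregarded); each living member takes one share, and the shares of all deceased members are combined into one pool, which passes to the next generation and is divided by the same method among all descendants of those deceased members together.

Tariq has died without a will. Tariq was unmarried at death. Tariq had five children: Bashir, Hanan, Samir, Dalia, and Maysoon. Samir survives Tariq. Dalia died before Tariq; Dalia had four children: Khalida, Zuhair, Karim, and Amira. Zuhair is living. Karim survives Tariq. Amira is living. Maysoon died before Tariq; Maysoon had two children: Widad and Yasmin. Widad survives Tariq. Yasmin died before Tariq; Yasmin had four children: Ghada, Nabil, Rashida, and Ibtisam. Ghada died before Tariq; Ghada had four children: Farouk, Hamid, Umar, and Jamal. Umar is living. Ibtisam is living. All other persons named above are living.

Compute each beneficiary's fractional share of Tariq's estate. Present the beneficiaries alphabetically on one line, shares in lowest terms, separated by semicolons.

There is no surviving spouse, so the entire estate passes to Tariq's descendants per capita at each generation.
At generation 1 (Bashir, Hanan, Samir, Dalia, Maysoon) there are 5 shares of (1)/5 = 1/5 each.
Living: Bashir, Hanan, and Samir — each takes 1/5.
Deceased: Dalia and Maysoon. Their combined 2/5 is pooled and carried to generation 2.
At generation 2 (Khalida, Zuhair, Karim, Amira, Widad, Yasmin) there are 6 shares of (2/5)/6 = 1/15 each.
Living: Khalida, Zuhair, Karim, Amira, and Widad — each takes 1/15.
Deceased: Yasmin. That 1/15 share is carried to generation 3.
At generation 3 (Ghada, Nabil, Rashida, Ibtisam) there are 4 shares of (1/15)/4 = 1/60 each.
Living: Nabil, Rashida, and Ibtisam — each takes 1/60.
Deceased: Ghada. That 1/60 share is carried to generation 4.
At generation 4 (Farouk, Hamid, Umar, Jamal) there are 4 shares of (1/60)/4 = 1/240 each.
Living: Farouk, Hamid, Umar, and Jamal — each takes 1/240.

Amira 1/15; Bashir 1/5; Farouk 1/240; Hamid 1/240; Hanan 1/5; Ibtisam 1/60; Jamal 1/240; Karim 1/15; Khalida 1/15; Nabil 1/60; Rashida 1/60; Samir 1/5; Umar 1/240; Widad 1/15; Zuhair 1/15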